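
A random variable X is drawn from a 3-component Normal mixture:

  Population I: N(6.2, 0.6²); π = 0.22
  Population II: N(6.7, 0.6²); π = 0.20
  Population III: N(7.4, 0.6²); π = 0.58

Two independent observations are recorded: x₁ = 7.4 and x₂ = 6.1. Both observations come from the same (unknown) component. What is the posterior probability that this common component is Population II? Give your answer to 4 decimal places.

0.4200

By Bayes' theorem, P(k | x) = P(Z=k) f_k(x) / Σ_j P(Z=j) f_j(x).
Since both observations come from the same component, the likelihood for component k is f_k(x₁)·f_k(x₂).
  L_I = [0.0899849] × [0.655733] = 0.0590061
  L_II = [0.336664] × [0.403285] = 0.135772
  L_III = [0.664904] × [0.0635877] = 0.0422797
Multiply by the mixture weights:
  P(Z=I)·L_I = 0.22 × 0.0590061 = 0.0129813
  P(Z=II)·L_II = 0.20 × 0.135772 = 0.0271543
  P(Z=III)·L_III = 0.58 × 0.0422797 = 0.0245222
Denominator: 0.0129813 + 0.0271543 + 0.0245222 = 0.0646579
P(Population II | x) = 0.0271543 / 0.0646579 ≈ 0.4200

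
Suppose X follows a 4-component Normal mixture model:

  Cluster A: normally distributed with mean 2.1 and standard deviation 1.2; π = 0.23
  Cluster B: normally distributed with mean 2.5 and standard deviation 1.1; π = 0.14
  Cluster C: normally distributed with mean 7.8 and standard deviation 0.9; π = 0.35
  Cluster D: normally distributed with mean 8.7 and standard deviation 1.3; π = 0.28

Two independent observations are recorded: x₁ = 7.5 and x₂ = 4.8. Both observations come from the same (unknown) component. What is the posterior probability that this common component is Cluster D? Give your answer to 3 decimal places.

0.432

Apply Bayes' rule: the posterior for each component is proportional to its prior times its likelihood at x.
Since both observations come from the same component, the likelihood for component k is f_k(x₁)·f_k(x₂).
  f_A = [(1/(1.2·√(2π)))·exp(−(7.5−2.1)²/(2·1.2²)) = 0.332452·exp(-10.12500) = 1.33198e-05] × [0.0264497] = 3.52304e-07
  f_B = [(1/(1.1·√(2π)))·exp(−(7.5−2.5)²/(2·1.1²)) = 0.362675·exp(-10.33058) = 1.18305e-05] × [0.0407541] = 4.82142e-07
  f_C = [(1/(0.9·√(2π)))·exp(−(7.5−7.8)²/(2·0.9²)) = 0.443269·exp(-0.05556) = 0.419315] × [0.00171364] = 0.000718556
  f_D = [(1/(1.3·√(2π)))·exp(−(7.5−8.7)²/(2·1.3²)) = 0.306879·exp(-0.42604) = 0.20042] × [0.00340911] = 0.000683256
Weight by the priors:
  w_A·f_A = 0.23 × 3.52304e-07 = 8.103e-08
  w_B·f_B = 0.14 × 4.82142e-07 = 6.74999e-08
  w_C·f_C = 0.35 × 0.000718556 = 0.000251495
  w_D·f_D = 0.28 × 0.000683256 = 0.000191312
Sum: 8.103e-08 + 6.74999e-08 + 0.000251495 + 0.000191312 = 0.000442955
So the posterior for Cluster D is 0.000191312 / 0.000442955 ≈ 0.432.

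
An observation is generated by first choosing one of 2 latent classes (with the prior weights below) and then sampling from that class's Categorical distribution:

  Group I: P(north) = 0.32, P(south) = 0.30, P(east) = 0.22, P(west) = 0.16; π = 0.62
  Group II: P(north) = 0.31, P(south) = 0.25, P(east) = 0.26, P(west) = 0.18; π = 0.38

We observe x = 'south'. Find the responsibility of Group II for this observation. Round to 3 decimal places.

Posterior ∝ prior × likelihood, so P(k | x) ∝ π_k f_k(x); normalise over all components.
Component likelihoods at x = 'south':
  L_I = P(south | comp) = 0.30
  L_II = P(south | comp) = 0.25
Multiply by the mixture weights:
  π_I·L_I = 0.62 × 0.3 = 0.186
  π_II·L_II = 0.38 × 0.25 = 0.095
Marginal: 0.186 + 0.095 = 0.281
P(Group II | the observation) = 0.095 / 0.281 ≈ 0.338

0.338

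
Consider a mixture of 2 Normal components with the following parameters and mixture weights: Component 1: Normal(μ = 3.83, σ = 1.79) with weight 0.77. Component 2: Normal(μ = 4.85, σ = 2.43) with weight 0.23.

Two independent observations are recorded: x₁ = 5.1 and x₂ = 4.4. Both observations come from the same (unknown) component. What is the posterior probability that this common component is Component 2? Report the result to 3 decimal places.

0.177

P(component k | x) = P(Z=k)·f_k(x) / marginal(x), where marginal(x) = Σ_j P(Z=j)·f_j(x).
Since both observations come from the same component, the likelihood for component k is f_k(x₁)·f_k(x₂).
  p_1 = [(1/(1.79·√(2π)))·exp(−(5.1−3.83)²/(2·1.79²)) = 0.222873·exp(-0.25169) = 0.17328] × [0.211855] = 0.0367101
  p_2 = [(1/(2.43·√(2π)))·exp(−(5.1−4.85)²/(2·2.43²)) = 0.164174·exp(-0.00529) = 0.163307] × [0.161383] = 0.026355
Weight by the priors:
  P(Z=1)·p_1 = 0.77 × 0.0367101 = 0.0282668
  P(Z=2)·p_2 = 0.23 × 0.026355 = 0.00606164
Normaliser: 0.0282668 + 0.00606164 = 0.0343285
P(Component 2 | x₁,x₂) ≈ 0.177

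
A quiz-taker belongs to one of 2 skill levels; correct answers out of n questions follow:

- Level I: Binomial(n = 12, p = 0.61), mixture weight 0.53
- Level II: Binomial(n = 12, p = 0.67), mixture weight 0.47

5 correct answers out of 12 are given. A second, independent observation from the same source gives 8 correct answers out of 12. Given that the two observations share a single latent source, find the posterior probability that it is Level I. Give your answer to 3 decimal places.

By Bayes' theorem, P(k | x) = w_k f_k(x) / Σ_j w_j f_j(x).
Since both observations come from the same component, the likelihood for component k is f_k(x₁)·f_k(x₂).
  f_I = [C(12,5)·0.61^5·0.39^7 = 792·0.0844596·0.00137231 = 0.0917966] × [0.219534] = 0.0201525
  f_II = [C(12,5)·0.67^5·0.33^7 = 792·0.135013·0.000426184 = 0.0455719] × [0.238374] = 0.0108632
Multiply by the mixture weights:
  w_I·f_I = 0.53 × 0.0201525 = 0.0106808
  w_II·f_II = 0.47 × 0.0108632 = 0.00510568
Normaliser: 0.0106808 + 0.00510568 = 0.0157865
So the posterior for Level I is 0.0106808 / 0.0157865 ≈ 0.677.

0.677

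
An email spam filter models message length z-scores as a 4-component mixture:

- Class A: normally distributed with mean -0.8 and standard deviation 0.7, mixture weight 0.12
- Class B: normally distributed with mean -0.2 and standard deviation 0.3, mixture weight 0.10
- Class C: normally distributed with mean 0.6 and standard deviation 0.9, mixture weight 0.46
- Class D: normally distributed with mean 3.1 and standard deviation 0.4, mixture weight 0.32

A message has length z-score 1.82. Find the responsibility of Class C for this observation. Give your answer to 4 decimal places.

By Bayes' theorem, P(k | x) = π_k f_k(x) / Σ_j π_j f_j(x).
Normal densities:
  f_A = (1/(0.7·√(2π)))·exp(−(1.82−-0.8)²/(2·0.7²)) = 0.569918·exp(-7.00449) = 0.000517369
  f_B = (1/(0.3·√(2π)))·exp(−(1.82−-0.2)²/(2·0.3²)) = 1.329808·exp(-22.66889) = 1.90027e-10
  f_C = (1/(0.9·√(2π)))·exp(−(1.82−0.6)²/(2·0.9²)) = 0.443269·exp(-0.91877) = 0.176869
  f_D = (1/(0.4·√(2π)))·exp(−(1.82−3.1)²/(2·0.4²)) = 0.997356·exp(-5.12000) = 0.00596022
Prior × likelihood for each component:
  π_A·f_A = 0.12 × 0.000517369 = 6.20843e-05
  π_B·f_B = 0.10 × 1.90027e-10 = 1.90027e-11
  π_C·f_C = 0.46 × 0.176869 = 0.0813599
  π_D·f_D = 0.32 × 0.00596022 = 0.00190727
Sum: 6.20843e-05 + 1.90027e-11 + 0.0813599 + 0.00190727 = 0.0833293
P(Class C | the observation) ≈ 0.9764

0.9764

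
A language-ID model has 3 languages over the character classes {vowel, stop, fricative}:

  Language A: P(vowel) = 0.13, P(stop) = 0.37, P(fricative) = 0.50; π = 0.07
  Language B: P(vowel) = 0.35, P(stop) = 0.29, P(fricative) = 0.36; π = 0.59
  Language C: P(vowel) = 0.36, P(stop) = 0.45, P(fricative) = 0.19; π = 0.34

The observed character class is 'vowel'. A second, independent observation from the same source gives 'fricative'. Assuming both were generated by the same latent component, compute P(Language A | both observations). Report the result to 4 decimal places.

0.0445

Posterior ∝ prior × likelihood, so P(k | x) ∝ P(Z=k) f_k(x); normalise over all components.
Since both observations come from the same component, the likelihood for component k is f_k(x₁)·f_k(x₂).
  p_A = [P(vowel | comp) = 0.13] × [0.5] = 0.065
  p_B = [P(vowel | comp) = 0.35] × [0.36] = 0.126
  p_C = [P(vowel | comp) = 0.36] × [0.19] = 0.0684
Weight by the priors:
  P(Z=A)·p_A = 0.07 × 0.065 = 0.00455
  P(Z=B)·p_B = 0.59 × 0.126 = 0.07434
  P(Z=C)·p_C = 0.34 × 0.0684 = 0.023256
Marginal: 0.00455 + 0.07434 + 0.023256 = 0.102146
Responsibility of Language A: 0.00455 / 0.102146 ≈ 0.0445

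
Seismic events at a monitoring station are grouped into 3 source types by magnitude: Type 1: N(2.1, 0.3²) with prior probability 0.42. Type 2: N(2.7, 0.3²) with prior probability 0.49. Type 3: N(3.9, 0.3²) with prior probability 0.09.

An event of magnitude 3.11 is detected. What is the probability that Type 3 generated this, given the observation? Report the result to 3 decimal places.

P(component k | x) = π_k·f_k(x) / marginal(x), where marginal(x) = Σ_j π_j·f_j(x).
Normal densities:
  L_1 = 0.00459775
  L_2 = 0.522644
  L_3 = 0.0414948
Unnormalised posteriors:
  π_1·L_1 = 0.42 × 0.00459775 = 0.00193106
  π_2·L_2 = 0.49 × 0.522644 = 0.256096
  π_3·L_3 = 0.09 × 0.0414948 = 0.00373453
Evidence: 0.00193106 + 0.256096 + 0.00373453 = 0.261761
P(Type 3 | x) = 0.00373453 / 0.261761 ≈ 0.014

0.014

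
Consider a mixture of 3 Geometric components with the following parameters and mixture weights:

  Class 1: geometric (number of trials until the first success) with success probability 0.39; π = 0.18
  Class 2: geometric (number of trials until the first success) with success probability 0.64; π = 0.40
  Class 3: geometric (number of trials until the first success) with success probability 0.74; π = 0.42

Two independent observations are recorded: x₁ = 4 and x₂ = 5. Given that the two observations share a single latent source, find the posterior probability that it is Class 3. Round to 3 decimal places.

Posterior ∝ prior × likelihood, so P(k | x) ∝ π_k f_k(x); normalise over all components.
Since both observations come from the same component, the likelihood for component k is f_k(x₁)·f_k(x₂).
  L_1 = [0.0885226] × [0.0539988] = 0.00478011
  L_2 = [0.0298598] × [0.0107495] = 0.00032098
  L_3 = [0.0130062] × [0.00338162] = 4.39822e-05
Prior × likelihood for each component:
  π_1·L_1 = 0.18 × 0.00478011 = 0.00086042
  π_2·L_2 = 0.40 × 0.00032098 = 0.000128392
  π_3·L_3 = 0.42 × 4.39822e-05 = 1.84725e-05
Normaliser: 0.00086042 + 0.000128392 + 1.84725e-05 = 0.00100728
Responsibility of Class 3: 1.84725e-05 / 0.00100728 ≈ 0.018

0.018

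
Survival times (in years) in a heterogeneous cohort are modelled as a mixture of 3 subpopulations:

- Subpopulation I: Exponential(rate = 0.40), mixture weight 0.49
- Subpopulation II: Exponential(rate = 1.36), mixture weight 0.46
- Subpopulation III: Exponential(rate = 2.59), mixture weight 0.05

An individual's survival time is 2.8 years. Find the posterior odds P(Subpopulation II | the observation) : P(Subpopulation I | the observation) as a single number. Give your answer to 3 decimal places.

0.217

Only the two components matter; the odds are (π_i f_i(x)) / (π_j f_j(x)).
Evaluate each component's likelihood at the observed value:
  L_I = 0.130512
  L_II = 0.0301818
  L_III = 0.00183568
0.0138836 / 0.0639508 ≈ 0.217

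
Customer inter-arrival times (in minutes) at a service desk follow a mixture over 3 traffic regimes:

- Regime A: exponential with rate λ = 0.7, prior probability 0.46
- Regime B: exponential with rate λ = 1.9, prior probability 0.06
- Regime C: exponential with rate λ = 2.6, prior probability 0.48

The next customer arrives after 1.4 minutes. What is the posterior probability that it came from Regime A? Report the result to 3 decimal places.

0.748

By Bayes' theorem, P(k | x) = π_k f_k(x) / Σ_j π_j f_j(x).
Component likelihoods at x = 1.4 minutes:
  L_A = 0.7·e^(−0.7·1.4) = 0.7·e^(−0.9800) = 0.262718
  L_B = 1.9·e^(−1.9·1.4) = 1.9·e^(−2.6600) = 0.132902
  L_C = 2.6·e^(−2.6·1.4) = 2.6·e^(−3.6400) = 0.0682561
Unnormalised posteriors:
  π_A·L_A = 0.46 × 0.262718 = 0.12085
  π_B·L_B = 0.06 × 0.132902 = 0.0079741
  π_C·L_C = 0.48 × 0.0682561 = 0.0327629
Sum: 0.12085 + 0.0079741 + 0.0327629 = 0.161587
Responsibility of Regime A: 0.12085 / 0.161587 ≈ 0.748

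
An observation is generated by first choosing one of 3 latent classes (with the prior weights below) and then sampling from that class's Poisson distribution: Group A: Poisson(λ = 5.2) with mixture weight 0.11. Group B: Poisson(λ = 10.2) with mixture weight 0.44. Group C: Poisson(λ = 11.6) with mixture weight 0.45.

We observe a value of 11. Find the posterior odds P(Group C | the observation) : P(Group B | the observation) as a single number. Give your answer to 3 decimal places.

Posterior odds = (P(Z=i) f_i(x)) / (P(Z=j) f_j(x)); the normalising sum cancels.
Poisson probabilities:
  f_A = 0.0103884
  f_B = 0.115782
  f_C = 0.117508
0.0528784 / 0.0509442 ≈ 1.038

1.038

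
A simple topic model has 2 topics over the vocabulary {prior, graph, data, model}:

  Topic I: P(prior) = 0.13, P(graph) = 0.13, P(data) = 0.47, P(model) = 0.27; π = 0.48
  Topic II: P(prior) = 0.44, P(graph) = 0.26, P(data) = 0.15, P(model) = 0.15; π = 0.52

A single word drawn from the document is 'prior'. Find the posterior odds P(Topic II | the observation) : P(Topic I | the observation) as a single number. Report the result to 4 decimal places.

The posterior odds equal the prior odds times the likelihood ratio: (w_i/w_j)·(f_i(x)/f_j(x)).
Component likelihoods at x = 'prior':
  p_I = P(prior | comp) = 0.13
  p_II = P(prior | comp) = 0.44
Odds = (0.52/0.48) × (0.44/0.13) = 1.08333 × 3.38462 ≈ 3.6667

3.6667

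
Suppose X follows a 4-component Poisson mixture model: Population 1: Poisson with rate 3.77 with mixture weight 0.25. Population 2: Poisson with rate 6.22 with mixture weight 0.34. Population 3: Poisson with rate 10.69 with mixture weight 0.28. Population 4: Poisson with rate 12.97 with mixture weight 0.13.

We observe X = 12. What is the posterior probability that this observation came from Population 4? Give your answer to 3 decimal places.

Posterior ∝ prior × likelihood, so P(k | x) ∝ w_k f_k(x); normalise over all components.
Evaluate each component's likelihood at the observed value:
  L_1 = e^(−3.77)·3.77^12/12! = 0.000396706
  L_2 = e^(−6.22)·6.22^12/12! = 0.0139263
  L_3 = e^(−10.69)·10.69^12/12! = 0.105874
  L_4 = e^(−12.97)·12.97^12/12! = 0.11019
Prior × likelihood for each component:
  w_1·L_1 = 0.25 × 0.000396706 = 9.91766e-05
  w_2·L_2 = 0.34 × 0.0139263 = 0.00473494
  w_3·L_3 = 0.28 × 0.105874 = 0.0296446
  w_4·L_4 = 0.13 × 0.11019 = 0.0143247
Normaliser: 9.91766e-05 + 0.00473494 + 0.0296446 + 0.0143247 = 0.0488035
P(Population 4 | x) ≈ 0.294

0.294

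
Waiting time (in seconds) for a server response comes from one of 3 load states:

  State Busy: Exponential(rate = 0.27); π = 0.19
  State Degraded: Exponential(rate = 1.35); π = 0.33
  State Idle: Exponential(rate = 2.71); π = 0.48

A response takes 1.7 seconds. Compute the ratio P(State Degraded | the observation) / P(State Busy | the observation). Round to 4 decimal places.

The posterior odds equal the prior odds times the likelihood ratio: (π_i/π_j)·(f_i(x)/f_j(x)).
Evaluate each component's likelihood at the observed value:
  f_Busy = 0.170617
  f_Degraded = 0.136028
  f_Idle = 0.0270505
0.0448892 / 0.0324173 ≈ 1.3847

1.3847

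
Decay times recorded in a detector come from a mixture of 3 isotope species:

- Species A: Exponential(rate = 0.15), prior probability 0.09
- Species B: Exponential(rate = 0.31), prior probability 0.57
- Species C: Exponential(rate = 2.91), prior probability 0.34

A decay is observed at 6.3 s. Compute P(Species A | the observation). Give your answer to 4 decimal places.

0.1731

Apply Bayes' rule: the posterior for each component is proportional to its prior times its likelihood at x.
Component likelihoods at x = 6.3 s:
  f_A = 0.15·e^(−0.15·6.3) = 0.15·e^(−0.9450) = 0.0583019
  f_B = 0.31·e^(−0.31·6.3) = 0.31·e^(−1.9530) = 0.0439728
  f_C = 2.91·e^(−2.91·6.3) = 2.91·e^(−18.3330) = 3.17667e-08
Weight by the priors:
  π_A·f_A = 0.09 × 0.0583019 = 0.00524717
  π_B·f_B = 0.57 × 0.0439728 = 0.0250645
  π_C·f_C = 0.34 × 3.17667e-08 = 1.08007e-08
Sum: 0.00524717 + 0.0250645 + 1.08007e-08 = 0.0303117
P(Species A | the observation) ≈ 0.1731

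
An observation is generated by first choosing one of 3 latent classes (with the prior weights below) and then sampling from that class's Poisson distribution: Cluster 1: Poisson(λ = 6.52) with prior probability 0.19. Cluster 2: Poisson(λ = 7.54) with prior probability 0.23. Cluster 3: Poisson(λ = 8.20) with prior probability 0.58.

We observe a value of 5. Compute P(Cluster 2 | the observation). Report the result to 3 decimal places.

The responsibility of component k is π_k f_k(x) divided by Σ_j π_j f_j(x).
Evaluate each component's likelihood at the observed value:
  p_1 = e^(−6.52)·6.52^5/5! = 0.144696
  p_2 = e^(−7.54)·7.54^5/5! = 0.107918
  p_3 = e^(−8.20)·8.20^5/5! = 0.0848542
Multiply by the mixture weights:
  π_1·p_1 = 0.19 × 0.144696 = 0.0274923
  π_2·p_2 = 0.23 × 0.107918 = 0.0248212
  π_3·p_3 = 0.58 × 0.0848542 = 0.0492154
Marginal: 0.0274923 + 0.0248212 + 0.0492154 = 0.101529
P(Cluster 2 | the observation) ≈ 0.244

0.244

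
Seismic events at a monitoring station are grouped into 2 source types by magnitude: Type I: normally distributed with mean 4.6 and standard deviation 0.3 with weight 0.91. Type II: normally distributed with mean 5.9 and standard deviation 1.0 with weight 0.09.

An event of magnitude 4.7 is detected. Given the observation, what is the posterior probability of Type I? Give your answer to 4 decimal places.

0.9850

Posterior ∝ prior × likelihood, so P(k | x) ∝ π_k f_k(x); normalise over all components.
Normal densities:
  L_I = 1.25794
  L_II = 0.194186
Multiply by the mixture weights:
  π_I·L_I = 0.91 × 1.25794 = 1.14473
  π_II·L_II = 0.09 × 0.194186 = 0.0174767
Sum: 1.14473 + 0.0174767 = 1.16221
So the posterior for Type I is 1.14473 / 1.16221 ≈ 0.9850.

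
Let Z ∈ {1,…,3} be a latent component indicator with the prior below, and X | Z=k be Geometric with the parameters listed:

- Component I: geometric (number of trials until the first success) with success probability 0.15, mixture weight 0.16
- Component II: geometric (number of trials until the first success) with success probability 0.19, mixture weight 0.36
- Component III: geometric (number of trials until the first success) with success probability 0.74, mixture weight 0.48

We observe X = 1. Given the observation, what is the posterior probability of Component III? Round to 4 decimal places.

Apply Bayes' rule: the posterior for each component is proportional to its prior times its likelihood at x.
Component likelihoods at x = 1:
  L_I = 0.15
  L_II = 0.19
  L_III = 0.74
Multiply by the mixture weights:
  π_I·L_I = 0.16 × 0.15 = 0.024
  π_II·L_II = 0.36 × 0.19 = 0.0684
  π_III·L_III = 0.48 × 0.74 = 0.3552
Sum: 0.024 + 0.0684 + 0.3552 = 0.4476
P(Component III | the observation) ≈ 0.7936

0.7936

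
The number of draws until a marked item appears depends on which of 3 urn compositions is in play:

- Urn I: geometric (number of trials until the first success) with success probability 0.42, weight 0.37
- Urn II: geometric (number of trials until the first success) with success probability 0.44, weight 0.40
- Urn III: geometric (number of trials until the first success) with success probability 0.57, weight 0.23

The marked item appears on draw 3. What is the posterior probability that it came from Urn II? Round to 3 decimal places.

Apply Bayes' rule: the posterior for each component is proportional to its prior times its likelihood at x.
Evaluate each component's likelihood at the observed value:
  f_I = 0.42·(1−0.42)^2 = 0.42·0.3364 = 0.141288
  f_II = 0.44·(1−0.44)^2 = 0.44·0.3136 = 0.137984
  f_III = 0.57·(1−0.57)^2 = 0.57·0.1849 = 0.105393
Prior × likelihood for each component:
  P(Z=I)·f_I = 0.37 × 0.141288 = 0.0522766
  P(Z=II)·f_II = 0.40 × 0.137984 = 0.0551936
  P(Z=III)·f_III = 0.23 × 0.105393 = 0.0242404
Normaliser: 0.0522766 + 0.0551936 + 0.0242404 = 0.131711
So the posterior for Urn II is 0.0551936 / 0.131711 ≈ 0.419.

0.419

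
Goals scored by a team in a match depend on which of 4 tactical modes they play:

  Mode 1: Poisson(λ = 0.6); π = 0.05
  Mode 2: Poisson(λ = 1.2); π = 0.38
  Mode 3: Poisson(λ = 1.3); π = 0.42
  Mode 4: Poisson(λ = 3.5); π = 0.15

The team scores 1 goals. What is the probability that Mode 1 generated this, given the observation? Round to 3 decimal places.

0.052

Apply Bayes' rule: the posterior for each component is proportional to its prior times its likelihood at x.
Evaluate each component's likelihood at the observed value:
  L_1 = e^(−0.6)·0.6^1/1! = 0.329287
  L_2 = e^(−1.2)·1.2^1/1! = 0.361433
  L_3 = e^(−1.3)·1.3^1/1! = 0.354291
  L_4 = e^(−3.5)·3.5^1/1! = 0.105691
Unnormalised posteriors:
  π_1·L_1 = 0.05 × 0.329287 = 0.0164643
  π_2·L_2 = 0.38 × 0.361433 = 0.137345
  π_3·L_3 = 0.42 × 0.354291 = 0.148802
  π_4·L_4 = 0.15 × 0.105691 = 0.0158536
Normaliser: 0.0164643 + 0.137345 + 0.148802 + 0.0158536 = 0.318465
P(Mode 1 | x) = 0.0164643 / 0.318465 ≈ 0.052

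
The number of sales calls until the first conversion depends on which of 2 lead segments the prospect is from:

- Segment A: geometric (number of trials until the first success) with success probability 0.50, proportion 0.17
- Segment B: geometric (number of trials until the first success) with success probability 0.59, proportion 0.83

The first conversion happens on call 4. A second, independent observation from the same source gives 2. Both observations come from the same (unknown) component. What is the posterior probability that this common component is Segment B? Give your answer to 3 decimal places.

0.755

P(component k | x) = w_k·f_k(x) / marginal(x), where marginal(x) = Σ_j w_j·f_j(x).
Since both observations come from the same component, the likelihood for component k is f_k(x₁)·f_k(x₂).
  L_A = [0.0625] × [0.25] = 0.015625
  L_B = [0.0406634] × [0.2419] = 0.00983647
Unnormalised posteriors:
  w_A·L_A = 0.17 × 0.015625 = 0.00265625
  w_B·L_B = 0.83 × 0.00983647 = 0.00816427
Sum: 0.00265625 + 0.00816427 = 0.0108205
So the posterior for Segment B is 0.00816427 / 0.0108205 ≈ 0.755.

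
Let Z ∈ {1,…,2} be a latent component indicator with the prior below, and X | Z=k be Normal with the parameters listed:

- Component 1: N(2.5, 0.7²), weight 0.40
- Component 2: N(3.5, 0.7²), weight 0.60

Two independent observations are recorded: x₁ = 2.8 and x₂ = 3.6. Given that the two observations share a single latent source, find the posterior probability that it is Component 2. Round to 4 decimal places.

The responsibility of component k is P(Z=k) f_k(x) divided by Σ_j P(Z=j) f_j(x).
Since both observations come from the same component, the likelihood for component k is f_k(x₁)·f_k(x₂).
  L_1 = [(1/(0.7·√(2π)))·exp(−(2.8−2.5)²/(2·0.7²)) = 0.569918·exp(-0.09184) = 0.51991] × [0.165803] = 0.0862024
  L_2 = [(1/(0.7·√(2π)))·exp(−(2.8−3.5)²/(2·0.7²)) = 0.569918·exp(-0.50000) = 0.345672] × [0.564132] = 0.195005
Weight by the priors:
  P(Z=1)·L_1 = 0.40 × 0.0862024 = 0.0344809
  P(Z=2)·L_2 = 0.60 × 0.195005 = 0.117003
Denominator: 0.0344809 + 0.117003 = 0.151484
So the posterior for Component 2 is 0.117003 / 0.151484 ≈ 0.7724.

0.7724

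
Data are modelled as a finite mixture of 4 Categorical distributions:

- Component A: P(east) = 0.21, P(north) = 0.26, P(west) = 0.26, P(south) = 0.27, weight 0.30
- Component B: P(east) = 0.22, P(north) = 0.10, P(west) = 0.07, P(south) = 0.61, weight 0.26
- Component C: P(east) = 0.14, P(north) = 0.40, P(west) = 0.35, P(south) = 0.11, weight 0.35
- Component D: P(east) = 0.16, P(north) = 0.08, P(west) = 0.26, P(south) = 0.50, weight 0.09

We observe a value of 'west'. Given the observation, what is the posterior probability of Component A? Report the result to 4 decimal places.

Apply Bayes' rule: the posterior for each component is proportional to its prior times its likelihood at x.
Component likelihoods at x = 'west':
  p_A = P(west | comp) = 0.26
  p_B = P(west | comp) = 0.07
  p_C = P(west | comp) = 0.35
  p_D = P(west | comp) = 0.26
Multiply by the mixture weights:
  π_A·p_A = 0.30 × 0.26 = 0.078
  π_B·p_B = 0.26 × 0.07 = 0.0182
  π_C·p_C = 0.35 × 0.35 = 0.1225
  π_D·p_D = 0.09 × 0.26 = 0.0234
Marginal: 0.078 + 0.0182 + 0.1225 + 0.0234 = 0.2421
P(Component A | the observation) ≈ 0.3222

0.3222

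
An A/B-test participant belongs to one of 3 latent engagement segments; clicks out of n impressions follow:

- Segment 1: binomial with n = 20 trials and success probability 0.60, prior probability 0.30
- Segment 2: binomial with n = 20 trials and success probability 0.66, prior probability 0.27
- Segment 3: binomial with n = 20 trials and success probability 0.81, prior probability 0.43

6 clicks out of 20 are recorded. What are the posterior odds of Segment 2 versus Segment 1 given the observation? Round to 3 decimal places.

Posterior odds = (w_i f_i(x)) / (w_j f_j(x)); the normalising sum cancels.
Component likelihoods at x = 6 clicks out of 20:
  L_1 = C(20,6)·0.60^6·0.40^14 = 38760·0.046656·2.68435e-06 = 0.00485435
  L_2 = C(20,6)·0.66^6·0.34^14 = 38760·0.082654·2.7587e-07 = 0.000883796
  L_3 = C(20,6)·0.81^6·0.19^14 = 38760·0.28243·7.99007e-11 = 8.7467e-07
Odds = (0.27/0.30) × (0.000883796/0.00485435) = 0.9 × 0.182063 ≈ 0.164

0.164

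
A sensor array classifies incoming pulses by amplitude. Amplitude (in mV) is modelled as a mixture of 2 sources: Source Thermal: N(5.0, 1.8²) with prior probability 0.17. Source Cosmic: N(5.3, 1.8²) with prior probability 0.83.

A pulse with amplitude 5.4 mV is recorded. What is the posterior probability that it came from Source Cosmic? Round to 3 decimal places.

0.833

The responsibility of component k is P(Z=k) f_k(x) divided by Σ_j P(Z=j) f_j(x).
Component likelihoods at x = 5.4 mV:
  f_Thermal = (1/(1.8·√(2π)))·exp(−(5.4−5.0)²/(2·1.8²)) = 0.221635·exp(-0.02469) = 0.216229
  f_Cosmic = (1/(1.8·√(2π)))·exp(−(5.4−5.3)²/(2·1.8²)) = 0.221635·exp(-0.00154) = 0.221293
Prior × likelihood for each component:
  P(Z=Thermal)·f_Thermal = 0.17 × 0.216229 = 0.036759
  P(Z=Cosmic)·f_Cosmic = 0.83 × 0.221293 = 0.183673
Normaliser: 0.036759 + 0.183673 = 0.220432
So the posterior for Source Cosmic is 0.183673 / 0.220432 ≈ 0.833.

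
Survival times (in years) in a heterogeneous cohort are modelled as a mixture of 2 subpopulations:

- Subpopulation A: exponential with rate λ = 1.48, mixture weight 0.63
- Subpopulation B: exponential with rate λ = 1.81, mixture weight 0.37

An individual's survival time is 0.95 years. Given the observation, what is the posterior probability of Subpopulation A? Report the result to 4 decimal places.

0.6558

Apply Bayes' rule: the posterior for each component is proportional to its prior times its likelihood at x.
Evaluate each component's likelihood at the observed value:
  f_A = 1.48·e^(−1.48·0.95) = 1.48·e^(−1.4060) = 0.36278
  f_B = 1.81·e^(−1.81·0.95) = 1.81·e^(−1.7195) = 0.324272
Multiply by the mixture weights:
  w_A·f_A = 0.63 × 0.36278 = 0.228552
  w_B·f_B = 0.37 × 0.324272 = 0.119981
Denominator: 0.228552 + 0.119981 = 0.348532
P(Subpopulation A | the observation) = 0.228552 / 0.348532 ≈ 0.6558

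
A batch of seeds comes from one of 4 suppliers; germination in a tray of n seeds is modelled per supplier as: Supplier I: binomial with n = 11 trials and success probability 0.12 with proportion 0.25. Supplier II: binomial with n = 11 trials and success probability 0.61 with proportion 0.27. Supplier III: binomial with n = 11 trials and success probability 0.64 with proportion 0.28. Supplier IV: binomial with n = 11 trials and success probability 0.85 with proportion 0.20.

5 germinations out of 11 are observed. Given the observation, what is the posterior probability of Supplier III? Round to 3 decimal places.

Apply Bayes' rule: the posterior for each component is proportional to its prior times its likelihood at x.
Component likelihoods at x = 5 germinations out of 11:
  p_I = C(11,5)·0.12^5·0.88^6 = 462·2.48832e-05·0.464404 = 0.00533881
  p_II = C(11,5)·0.61^5·0.39^6 = 462·0.0844596·0.00351874 = 0.137303
  p_III = C(11,5)·0.64^5·0.36^6 = 462·0.107374·0.00217678 = 0.107983
  p_IV = C(11,5)·0.85^5·0.15^6 = 462·0.443705·1.13906e-05 = 0.00233499
Multiply by the mixture weights:
  π_I·p_I = 0.25 × 0.00533881 = 0.0013347
  π_II·p_II = 0.27 × 0.137303 = 0.0370717
  π_III·p_III = 0.28 × 0.107983 = 0.0302353
  π_IV·p_IV = 0.20 × 0.00233499 = 0.000466997
Sum: 0.0013347 + 0.0370717 + 0.0302353 + 0.000466997 = 0.0691087
So the posterior for Supplier III is 0.0302353 / 0.0691087 ≈ 0.438.

0.438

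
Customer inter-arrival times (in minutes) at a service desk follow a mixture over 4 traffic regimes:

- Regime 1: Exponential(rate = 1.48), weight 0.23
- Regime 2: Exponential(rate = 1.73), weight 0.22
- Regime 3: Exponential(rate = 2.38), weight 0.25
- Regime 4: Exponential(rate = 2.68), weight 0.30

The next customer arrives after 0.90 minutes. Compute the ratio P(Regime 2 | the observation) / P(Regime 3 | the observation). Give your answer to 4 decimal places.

Posterior odds = (w_i f_i(x)) / (w_j f_j(x)); the normalising sum cancels.
Component likelihoods at x = 0.90 minutes:
  p_1 = 1.48·e^(−1.48·0.90) = 1.48·e^(−1.3320) = 0.390644
  p_2 = 1.73·e^(−1.73·0.90) = 1.73·e^(−1.5570) = 0.364628
  p_3 = 2.38·e^(−2.38·0.90) = 2.38·e^(−2.1420) = 0.279459
  p_4 = 2.68·e^(−2.68·0.90) = 2.68·e^(−2.4120) = 0.240224
0.0802181 / 0.0698648 ≈ 1.1482

1.1482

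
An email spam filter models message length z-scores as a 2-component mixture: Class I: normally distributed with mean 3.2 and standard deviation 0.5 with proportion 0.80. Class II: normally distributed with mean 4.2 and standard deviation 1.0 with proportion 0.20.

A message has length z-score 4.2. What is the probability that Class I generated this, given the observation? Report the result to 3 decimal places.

0.520

By Bayes' theorem, P(k | x) = π_k f_k(x) / Σ_j π_j f_j(x).
Evaluate each component's likelihood at the observed value:
  p_I = 0.107982
  p_II = 0.398942
Weight by the priors:
  π_I·p_I = 0.80 × 0.107982 = 0.0863855
  π_II·p_II = 0.20 × 0.398942 = 0.0797885
Marginal: 0.0863855 + 0.0797885 = 0.166174
Responsibility of Class I: 0.0863855 / 0.166174 ≈ 0.520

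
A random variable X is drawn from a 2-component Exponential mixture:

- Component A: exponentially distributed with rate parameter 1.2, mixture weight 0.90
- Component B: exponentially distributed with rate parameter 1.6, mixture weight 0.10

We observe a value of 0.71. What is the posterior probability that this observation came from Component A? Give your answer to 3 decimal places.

0.900

The responsibility of component k is P(Z=k) f_k(x) divided by Σ_j P(Z=j) f_j(x).
Component likelihoods at x = 0.71:
  p_A = 1.2·e^(−1.2·0.71) = 1.2·e^(−0.8520) = 0.511873
  p_B = 1.6·e^(−1.6·0.71) = 1.6·e^(−1.1360) = 0.513761
Multiply by the mixture weights:
  P(Z=A)·p_A = 0.90 × 0.511873 = 0.460686
  P(Z=B)·p_B = 0.10 × 0.513761 = 0.0513761
Normaliser: 0.460686 + 0.0513761 = 0.512062
P(Component A | 0.71) = 0.460686 / 0.512062 ≈ 0.900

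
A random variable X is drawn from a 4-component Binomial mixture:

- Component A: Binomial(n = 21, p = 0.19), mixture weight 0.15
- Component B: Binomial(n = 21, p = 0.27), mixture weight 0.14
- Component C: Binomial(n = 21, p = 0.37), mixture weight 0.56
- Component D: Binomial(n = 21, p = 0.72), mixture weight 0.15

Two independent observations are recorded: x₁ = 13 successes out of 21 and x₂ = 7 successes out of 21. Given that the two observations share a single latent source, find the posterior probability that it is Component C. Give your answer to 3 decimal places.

0.985

Apply Bayes' rule: the posterior for each component is proportional to its prior times its likelihood at x.
Since both observations come from the same component, the likelihood for component k is f_k(x₁)·f_k(x₂).
  L_A = [1.5857e-05] × [0.0543964] = 8.62562e-07
  L_B = [0.000665051] × [0.148447] = 9.87248e-05
  L_C = [0.0122996] × [0.171271] = 0.00210656
  L_D = [0.107431] × [0.000212346] = 2.28126e-05
Unnormalised posteriors:
  P(Z=A)·L_A = 0.15 × 8.62562e-07 = 1.29384e-07
  P(Z=B)·L_B = 0.14 × 9.87248e-05 = 1.38215e-05
  P(Z=C)·L_C = 0.56 × 0.00210656 = 0.00117968
  P(Z=D)·L_D = 0.15 × 2.28126e-05 = 3.42189e-06
Sum: 1.29384e-07 + 1.38215e-05 + 0.00117968 + 3.42189e-06 = 0.00119705
So the posterior for Component C is 0.00117968 / 0.00119705 ≈ 0.985.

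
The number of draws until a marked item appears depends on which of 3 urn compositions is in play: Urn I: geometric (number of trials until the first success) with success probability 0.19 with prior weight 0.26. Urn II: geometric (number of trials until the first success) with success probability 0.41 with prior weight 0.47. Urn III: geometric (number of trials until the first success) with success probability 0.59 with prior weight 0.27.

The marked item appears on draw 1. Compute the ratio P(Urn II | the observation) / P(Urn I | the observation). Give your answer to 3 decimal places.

3.901

Since P(k|x) ∝ π_k f_k(x), the posterior odds are π_i f_i(x) / (π_j f_j(x)).
Evaluate each component's likelihood at the observed value:
  L_I = 0.19
  L_II = 0.41
  L_III = 0.59
Posterior odds = (π_II·L_II) / (π_I·L_I) = (0.47·0.41) / (0.26·0.19) = 0.1927 / 0.0494 ≈ 3.901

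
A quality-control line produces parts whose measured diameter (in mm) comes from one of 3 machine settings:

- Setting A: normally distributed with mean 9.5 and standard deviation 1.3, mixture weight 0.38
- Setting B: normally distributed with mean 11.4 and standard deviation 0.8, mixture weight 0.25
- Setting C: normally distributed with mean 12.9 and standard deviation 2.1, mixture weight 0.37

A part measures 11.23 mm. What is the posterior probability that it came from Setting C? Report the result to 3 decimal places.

0.232

By Bayes' theorem, P(k | x) = w_k f_k(x) / Σ_j w_j f_j(x).
Component likelihoods at x = 11.23 mm:
  L_A = (1/(1.3·√(2π)))·exp(−(11.23−9.5)²/(2·1.3²)) = 0.306879·exp(-0.88547) = 0.126593
  L_B = (1/(0.8·√(2π)))·exp(−(11.23−11.4)²/(2·0.8²)) = 0.498678·exp(-0.02258) = 0.487545
  L_C = (1/(2.1·√(2π)))·exp(−(11.23−12.9)²/(2·2.1²)) = 0.189973·exp(-0.31620) = 0.138473
Unnormalised posteriors:
  w_A·L_A = 0.38 × 0.126593 = 0.0481054
  w_B·L_B = 0.25 × 0.487545 = 0.121886
  w_C·L_C = 0.37 × 0.138473 = 0.0512351
Normaliser: 0.0481054 + 0.121886 + 0.0512351 = 0.221227
P(Setting C | x) ≈ 0.232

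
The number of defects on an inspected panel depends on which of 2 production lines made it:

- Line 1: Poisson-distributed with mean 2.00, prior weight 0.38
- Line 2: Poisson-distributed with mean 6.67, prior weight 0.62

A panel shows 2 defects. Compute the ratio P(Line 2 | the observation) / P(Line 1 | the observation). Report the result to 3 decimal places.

Since P(k|x) ∝ P(Z=k) f_k(x), the posterior odds are P(Z=i) f_i(x) / (P(Z=j) f_j(x)).
Evaluate each component's likelihood at the observed value:
  p_1 = e^(−2.00)·2.00^2/2! = 0.270671
  p_2 = e^(−6.67)·6.67^2/2! = 0.0282148
Posterior odds = (P(Z=2)·p_2) / (P(Z=1)·p_1) = (0.62·0.0282148) / (0.38·0.270671) = 0.0174932 / 0.102855 ≈ 0.170

0.170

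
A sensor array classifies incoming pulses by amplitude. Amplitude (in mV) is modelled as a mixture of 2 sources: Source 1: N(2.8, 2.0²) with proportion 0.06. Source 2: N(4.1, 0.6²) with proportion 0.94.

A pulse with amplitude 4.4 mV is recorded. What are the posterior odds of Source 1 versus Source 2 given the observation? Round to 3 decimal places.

0.016

Only the two components matter; the odds are (w_i f_i(x)) / (w_j f_j(x)).
Normal densities:
  f_1 = (1/(2.0·√(2π)))·exp(−(4.4−2.8)²/(2·2.0²)) = 0.199471·exp(-0.32000) = 0.144846
  f_2 = (1/(0.6·√(2π)))·exp(−(4.4−4.1)²/(2·0.6²)) = 0.664904·exp(-0.12500) = 0.586776
Odds = (0.06/0.94) × (0.144846/0.586776) = 0.0638298 × 0.24685 ≈ 0.016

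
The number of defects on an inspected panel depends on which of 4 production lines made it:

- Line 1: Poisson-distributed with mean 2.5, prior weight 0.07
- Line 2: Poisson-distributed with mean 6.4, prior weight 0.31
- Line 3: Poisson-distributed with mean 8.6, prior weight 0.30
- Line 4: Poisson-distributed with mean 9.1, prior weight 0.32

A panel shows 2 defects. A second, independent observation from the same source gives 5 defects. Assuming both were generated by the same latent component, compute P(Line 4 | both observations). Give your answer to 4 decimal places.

By Bayes' theorem, P(k | x) = P(Z=k) f_k(x) / Σ_j P(Z=j) f_j(x).
Since both observations come from the same component, the likelihood for component k is f_k(x₁)·f_k(x₂).
  p_1 = [0.256516] × [0.0668009] = 0.0171355
  p_2 = [0.0340287] × [0.148674] = 0.00505917
  p_3 = [0.00680823] × [0.0721736] = 0.000491375
  p_4 = [0.00462352] × [0.0580692] = 0.000268484
Multiply by the mixture weights:
  P(Z=1)·p_1 = 0.07 × 0.0171355 = 0.00119948
  P(Z=2)·p_2 = 0.31 × 0.00505917 = 0.00156834
  P(Z=3)·p_3 = 0.30 × 0.000491375 = 0.000147412
  P(Z=4)·p_4 = 0.32 × 0.000268484 = 8.5915e-05
Evidence: 0.00119948 + 0.00156834 + 0.000147412 + 8.5915e-05 = 0.00300115
P(Line 4 | x) ≈ 0.0286

0.0286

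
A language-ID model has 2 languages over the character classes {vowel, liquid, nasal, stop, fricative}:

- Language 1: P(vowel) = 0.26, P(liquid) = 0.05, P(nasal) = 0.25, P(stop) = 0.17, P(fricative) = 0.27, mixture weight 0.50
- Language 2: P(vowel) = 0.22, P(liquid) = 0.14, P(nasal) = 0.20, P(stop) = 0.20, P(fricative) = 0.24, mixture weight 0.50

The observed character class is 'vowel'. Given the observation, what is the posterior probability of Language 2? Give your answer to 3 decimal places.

0.458

The responsibility of component k is π_k f_k(x) divided by Σ_j π_j f_j(x).
Evaluate each component's likelihood at the observed value:
  f_1 = P(vowel | comp) = 0.26
  f_2 = P(vowel | comp) = 0.22
Unnormalised posteriors:
  π_1·f_1 = 0.50 × 0.26 = 0.13
  π_2·f_2 = 0.50 × 0.22 = 0.11
Marginal: 0.13 + 0.11 = 0.24
P(Language 2 | the observation) ≈ 0.458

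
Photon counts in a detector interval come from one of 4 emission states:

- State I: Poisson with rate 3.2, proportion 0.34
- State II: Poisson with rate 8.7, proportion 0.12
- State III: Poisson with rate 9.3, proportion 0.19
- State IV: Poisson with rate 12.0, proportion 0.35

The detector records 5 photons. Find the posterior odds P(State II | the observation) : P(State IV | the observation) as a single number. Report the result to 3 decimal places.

1.862

Only the two components matter; the odds are (P(Z=i) f_i(x)) / (P(Z=j) f_j(x)).
Poisson probabilities:
  p_I = 0.113979
  p_II = 0.0691915
  p_III = 0.0530023
  p_IV = 0.0127406
Odds = (0.12/0.35) × (0.0691915/0.0127406) = 0.342857 × 5.43078 ≈ 1.862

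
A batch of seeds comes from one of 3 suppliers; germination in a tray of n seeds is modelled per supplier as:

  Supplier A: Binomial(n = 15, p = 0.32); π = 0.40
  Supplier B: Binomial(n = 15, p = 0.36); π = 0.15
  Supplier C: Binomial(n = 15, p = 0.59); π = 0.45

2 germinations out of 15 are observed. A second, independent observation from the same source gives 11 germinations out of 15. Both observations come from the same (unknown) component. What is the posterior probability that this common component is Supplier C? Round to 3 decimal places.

Posterior ∝ prior × likelihood, so P(k | x) ∝ π_k f_k(x); normalise over all components.
Since both observations come from the same component, the likelihood for component k is f_k(x₁)·f_k(x₂).
  f_A = [C(15,2)·0.32^2·0.68^13 = 105·0.1024·0.00664685 = 0.0714669] × [0.00105152] = 7.5149e-05
  f_B = [C(15,2)·0.36^2·0.64^13 = 105·0.1296·0.00302231 = 0.0411277] × [0.00301426] = 0.000123969
  f_C = [C(15,2)·0.59^2·0.41^13 = 105·0.3481·9.25103e-06 = 0.00033813] × [0.116316] = 3.933e-05
Weight by the priors:
  π_A·f_A = 0.40 × 7.5149e-05 = 3.00596e-05
  π_B·f_B = 0.15 × 0.000123969 = 1.85954e-05
  π_C·f_C = 0.45 × 3.933e-05 = 1.76985e-05
Sum: 3.00596e-05 + 1.85954e-05 + 1.76985e-05 = 6.63535e-05
So the posterior for Supplier C is 1.76985e-05 / 6.63535e-05 ≈ 0.267.

0.267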